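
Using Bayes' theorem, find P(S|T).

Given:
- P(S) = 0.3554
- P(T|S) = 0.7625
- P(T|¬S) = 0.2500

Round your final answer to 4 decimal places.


Bayes' theorem: P(S|T) = P(T|S) × P(S) / P(T)

Step 1: Calculate P(T) using law of total probability
P(T) = P(T|S)P(S) + P(T|¬S)P(¬S)
     = 0.7625 × 0.3554 + 0.2500 × 0.6446
     = 0.27099250 + 0.16115000
     = 0.43214250

Step 2: Apply Bayes' theorem
P(S|T) = P(T|S) × P(S) / P(T)
       = 0.27099250 / 0.43214250
       = 0.6271


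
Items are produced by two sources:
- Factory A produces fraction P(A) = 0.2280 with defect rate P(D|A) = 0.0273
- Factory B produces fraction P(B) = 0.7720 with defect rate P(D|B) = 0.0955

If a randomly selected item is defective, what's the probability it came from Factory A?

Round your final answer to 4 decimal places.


Let A = from Factory A, D = defective

Given:
- P(A) = 0.2280, P(B) = 0.7720
- P(D|A) = 0.0273, P(D|B) = 0.0955

Step 1: Find P(D)
P(D) = P(D|A)P(A) + P(D|B)P(B)
     = 0.0273 × 0.2280 + 0.0955 × 0.7720
     = 0.00622440 + 0.07372600
     = 0.07995040

Step 2: Apply Bayes' theorem
P(A|D) = P(D|A)P(A) / P(D)
       = 0.00622440 / 0.07995040
       = 0.0779


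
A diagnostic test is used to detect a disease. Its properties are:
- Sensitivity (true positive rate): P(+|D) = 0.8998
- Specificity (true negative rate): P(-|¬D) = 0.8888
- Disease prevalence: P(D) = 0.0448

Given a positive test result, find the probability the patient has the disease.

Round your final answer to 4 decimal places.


Let D = has disease, + = positive test

Given:
- P(D) = 0.0448 (prevalence)
- P(+|D) = 0.8998 (sensitivity)
- P(-|¬D) = 0.8888 (specificity)
- P(+|¬D) = 0.1112 (false positive rate = 1 - specificity)

Step 1: Find P(+)
P(+) = P(+|D)P(D) + P(+|¬D)P(¬D)
     = 0.8998 × 0.0448 + 0.1112 × 0.9552
     = 0.04031104 + 0.10621824
     = 0.14652928

Step 2: Apply Bayes' theorem for P(D|+)
P(D|+) = P(+|D)P(D) / P(+)
       = 0.04031104 / 0.14652928
       = 0.2751


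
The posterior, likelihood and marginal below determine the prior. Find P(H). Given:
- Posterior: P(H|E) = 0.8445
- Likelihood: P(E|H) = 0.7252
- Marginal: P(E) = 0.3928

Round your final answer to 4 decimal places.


From Bayes' theorem: P(H|E) = P(E|H) × P(H) / P(E)

Rearranging for P(H):
P(H) = P(H|E) × P(E) / P(E|H)
     = 0.8445 × 0.3928 / 0.7252
     = 0.33171960 / 0.7252
     = 0.4574


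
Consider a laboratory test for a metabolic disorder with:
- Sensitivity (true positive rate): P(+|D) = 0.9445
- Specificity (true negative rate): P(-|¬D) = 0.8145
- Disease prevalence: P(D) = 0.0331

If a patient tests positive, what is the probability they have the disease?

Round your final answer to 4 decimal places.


Let D = has disease, + = positive test

Given:
- P(D) = 0.0331 (prevalence)
- P(+|D) = 0.9445 (sensitivity)
- P(-|¬D) = 0.8145 (specificity)
- P(+|¬D) = 0.1855 (false positive rate = 1 - specificity)

Step 1: Find P(+)
P(+) = P(+|D)P(D) + P(+|¬D)P(¬D)
     = 0.9445 × 0.0331 + 0.1855 × 0.9669
     = 0.03126295 + 0.17935995
     = 0.21062290

Step 2: Apply Bayes' theorem for P(D|+)
P(D|+) = P(+|D)P(D) / P(+)
       = 0.03126295 / 0.21062290
       = 0.1484


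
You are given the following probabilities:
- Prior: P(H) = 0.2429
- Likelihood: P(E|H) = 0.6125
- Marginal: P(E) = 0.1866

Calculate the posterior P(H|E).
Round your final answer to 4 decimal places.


Using Bayes' theorem:

P(H|E) = P(E|H) × P(H) / P(E)
       = 0.6125 × 0.2429 / 0.1866
       = 0.14877625 / 0.1866
       = 0.7973

The evidence strengthens our belief in H.
Prior: 0.2429 → Posterior: 0.7973


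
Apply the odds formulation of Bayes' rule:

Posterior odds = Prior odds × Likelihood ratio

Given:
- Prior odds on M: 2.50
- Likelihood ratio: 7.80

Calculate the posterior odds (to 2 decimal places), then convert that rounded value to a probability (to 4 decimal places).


Step 1: Calculate posterior odds
Posterior odds = Prior odds × LR
               = 2.50 × 7.80
               = 19.50

Step 2: Convert to probability
P(M|E) = Posterior odds / (1 + Posterior odds)
       = 19.50 / (1 + 19.50)
       = 19.50 / 20.50
       = 0.9512

The evidence increased P(M) from 0.7143 to 0.9512.


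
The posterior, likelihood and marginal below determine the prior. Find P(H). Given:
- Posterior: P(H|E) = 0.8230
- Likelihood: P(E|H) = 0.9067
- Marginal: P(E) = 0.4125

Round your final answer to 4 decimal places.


From Bayes' theorem: P(H|E) = P(E|H) × P(H) / P(E)

Rearranging for P(H):
P(H) = P(H|E) × P(E) / P(E|H)
     = 0.8230 × 0.4125 / 0.9067
     = 0.33948750 / 0.9067
     = 0.3744


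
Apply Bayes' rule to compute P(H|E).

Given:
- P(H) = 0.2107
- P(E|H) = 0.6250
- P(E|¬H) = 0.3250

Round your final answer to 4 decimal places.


Bayes' theorem: P(H|E) = P(E|H) × P(H) / P(E)

Step 1: Calculate P(E) using law of total probability
P(E) = P(E|H)P(H) + P(E|¬H)P(¬H)
     = 0.6250 × 0.2107 + 0.3250 × 0.7893
     = 0.13168750 + 0.25652250
     = 0.38821000

Step 2: Apply Bayes' theorem
P(H|E) = P(E|H) × P(H) / P(E)
       = 0.13168750 / 0.38821000
       = 0.3392


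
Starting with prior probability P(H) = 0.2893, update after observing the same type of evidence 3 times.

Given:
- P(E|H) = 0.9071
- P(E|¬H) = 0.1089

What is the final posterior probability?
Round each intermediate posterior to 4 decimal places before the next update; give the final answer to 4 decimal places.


Sequential Bayesian updating:

Initial prior: P(H) = 0.2893

Update 1:
  P(E) = 0.9071 × 0.2893 + 0.1089 × 0.7107 = 0.26242403 + 0.07739523 = 0.33981926
  P(H|E) = 0.26242403 / 0.33981926 = 0.7722

Update 2:
  P(E) = 0.9071 × 0.7722 + 0.1089 × 0.2278 = 0.70046262 + 0.02480742 = 0.72527004
  P(H|E) = 0.70046262 / 0.72527004 = 0.9658

Update 3:
  P(E) = 0.9071 × 0.9658 + 0.1089 × 0.0342 = 0.87607718 + 0.00372438 = 0.87980156
  P(H|E) = 0.87607718 / 0.87980156 = 0.9958

Final posterior: 0.9958


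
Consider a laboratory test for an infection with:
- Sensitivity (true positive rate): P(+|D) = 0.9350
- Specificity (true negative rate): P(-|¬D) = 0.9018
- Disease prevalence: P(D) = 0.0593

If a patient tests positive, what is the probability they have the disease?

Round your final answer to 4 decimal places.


Let D = has disease, + = positive test

Given:
- P(D) = 0.0593 (prevalence)
- P(+|D) = 0.9350 (sensitivity)
- P(-|¬D) = 0.9018 (specificity)
- P(+|¬D) = 0.0982 (false positive rate = 1 - specificity)

Step 1: Find P(+)
P(+) = P(+|D)P(D) + P(+|¬D)P(¬D)
     = 0.9350 × 0.0593 + 0.0982 × 0.9407
     = 0.05544550 + 0.09237674
     = 0.14782224

Step 2: Apply Bayes' theorem for P(D|+)
P(D|+) = P(+|D)P(D) / P(+)
       = 0.05544550 / 0.14782224
       = 0.3751


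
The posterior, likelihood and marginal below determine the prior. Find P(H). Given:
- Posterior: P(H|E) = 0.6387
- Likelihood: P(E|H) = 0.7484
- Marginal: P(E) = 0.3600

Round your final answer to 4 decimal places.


From Bayes' theorem: P(H|E) = P(E|H) × P(H) / P(E)

Rearranging for P(H):
P(H) = P(H|E) × P(E) / P(E|H)
     = 0.6387 × 0.3600 / 0.7484
     = 0.22993200 / 0.7484
     = 0.3072


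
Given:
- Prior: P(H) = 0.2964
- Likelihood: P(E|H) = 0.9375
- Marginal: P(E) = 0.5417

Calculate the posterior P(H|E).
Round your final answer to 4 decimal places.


Using Bayes' theorem:

P(H|E) = P(E|H) × P(H) / P(E)
       = 0.9375 × 0.2964 / 0.5417
       = 0.27787500 / 0.5417
       = 0.5130

The evidence strengthens our belief in H.
Prior: 0.2964 → Posterior: 0.5130


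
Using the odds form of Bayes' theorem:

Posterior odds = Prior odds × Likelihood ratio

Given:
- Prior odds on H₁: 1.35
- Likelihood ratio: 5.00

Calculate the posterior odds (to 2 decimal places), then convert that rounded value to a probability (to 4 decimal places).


Step 1: Calculate posterior odds
Posterior odds = Prior odds × LR
               = 1.35 × 5.00
               = 6.75

Step 2: Convert to probability
P(H₁|E) = Posterior odds / (1 + Posterior odds)
       = 6.75 / (1 + 6.75)
       = 6.75 / 7.75
       = 0.8710

The evidence increased P(H₁) from 0.5745 to 0.8710.


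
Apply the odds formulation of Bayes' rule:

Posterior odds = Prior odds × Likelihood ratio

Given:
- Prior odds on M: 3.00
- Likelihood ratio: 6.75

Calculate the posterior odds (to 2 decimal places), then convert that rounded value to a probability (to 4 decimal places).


Step 1: Calculate posterior odds
Posterior odds = Prior odds × LR
               = 3.00 × 6.75
               = 20.25

Step 2: Convert to probability
P(M|E) = Posterior odds / (1 + Posterior odds)
       = 20.25 / (1 + 20.25)
       = 20.25 / 21.25
       = 0.9529

The evidence increased P(M) from 0.7500 to 0.9529.


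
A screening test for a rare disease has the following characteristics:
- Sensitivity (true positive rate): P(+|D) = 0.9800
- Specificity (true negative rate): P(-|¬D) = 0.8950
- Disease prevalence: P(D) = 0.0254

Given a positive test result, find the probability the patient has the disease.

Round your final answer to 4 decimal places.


Let D = has disease, + = positive test

Given:
- P(D) = 0.0254 (prevalence)
- P(+|D) = 0.9800 (sensitivity)
- P(-|¬D) = 0.8950 (specificity)
- P(+|¬D) = 0.1050 (false positive rate = 1 - specificity)

Step 1: Find P(+)
P(+) = P(+|D)P(D) + P(+|¬D)P(¬D)
     = 0.9800 × 0.0254 + 0.1050 × 0.9746
     = 0.02489200 + 0.10233300
     = 0.12722500

Step 2: Apply Bayes' theorem for P(D|+)
P(D|+) = P(+|D)P(D) / P(+)
       = 0.02489200 / 0.12722500
       = 0.1957


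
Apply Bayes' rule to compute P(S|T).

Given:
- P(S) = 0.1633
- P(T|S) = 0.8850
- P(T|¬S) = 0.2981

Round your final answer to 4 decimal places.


Bayes' theorem: P(S|T) = P(T|S) × P(S) / P(T)

Step 1: Calculate P(T) using law of total probability
P(T) = P(T|S)P(S) + P(T|¬S)P(¬S)
     = 0.8850 × 0.1633 + 0.2981 × 0.8367
     = 0.14452050 + 0.24942027
     = 0.39394077

Step 2: Apply Bayes' theorem
P(S|T) = P(T|S) × P(S) / P(T)
       = 0.14452050 / 0.39394077
       = 0.3669


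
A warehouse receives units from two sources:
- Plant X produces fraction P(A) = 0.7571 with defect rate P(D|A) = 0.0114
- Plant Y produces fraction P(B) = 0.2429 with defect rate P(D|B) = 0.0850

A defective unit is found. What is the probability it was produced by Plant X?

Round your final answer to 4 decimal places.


Let A = from Plant X, D = defective

Given:
- P(A) = 0.7571, P(B) = 0.2429
- P(D|A) = 0.0114, P(D|B) = 0.0850

Step 1: Find P(D)
P(D) = P(D|A)P(A) + P(D|B)P(B)
     = 0.0114 × 0.7571 + 0.0850 × 0.2429
     = 0.00863094 + 0.02064650
     = 0.02927744

Step 2: Apply Bayes' theorem
P(A|D) = P(D|A)P(A) / P(D)
       = 0.00863094 / 0.02927744
       = 0.2948


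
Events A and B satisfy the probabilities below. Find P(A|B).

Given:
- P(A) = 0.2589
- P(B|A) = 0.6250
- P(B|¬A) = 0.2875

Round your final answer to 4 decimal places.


Bayes' theorem: P(A|B) = P(B|A) × P(A) / P(B)

Step 1: Calculate P(B) using law of total probability
P(B) = P(B|A)P(A) + P(B|¬A)P(¬A)
     = 0.6250 × 0.2589 + 0.2875 × 0.7411
     = 0.16181250 + 0.21306625
     = 0.37487875

Step 2: Apply Bayes' theorem
P(A|B) = P(B|A) × P(A) / P(B)
       = 0.16181250 / 0.37487875
       = 0.4316


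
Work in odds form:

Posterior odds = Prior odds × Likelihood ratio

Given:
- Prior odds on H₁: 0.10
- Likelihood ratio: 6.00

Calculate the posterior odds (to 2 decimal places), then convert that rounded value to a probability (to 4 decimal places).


Step 1: Calculate posterior odds
Posterior odds = Prior odds × LR
               = 0.10 × 6.00
               = 0.60

Step 2: Convert to probability
P(H₁|E) = Posterior odds / (1 + Posterior odds)
       = 0.60 / (1 + 0.60)
       = 0.60 / 1.60
       = 0.3750

The evidence increased P(H₁) from 0.0909 to 0.3750.


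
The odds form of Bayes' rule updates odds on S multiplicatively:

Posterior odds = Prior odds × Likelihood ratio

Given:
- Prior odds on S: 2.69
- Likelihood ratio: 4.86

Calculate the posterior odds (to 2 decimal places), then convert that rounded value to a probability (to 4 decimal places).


Step 1: Calculate posterior odds
Posterior odds = Prior odds × LR
               = 2.69 × 4.86
               = 13.07

Step 2: Convert to probability
P(S|E) = Posterior odds / (1 + Posterior odds)
       = 13.07 / (1 + 13.07)
       = 13.07 / 14.07
       = 0.9289

The evidence increased P(S) from 0.7290 to 0.9289.


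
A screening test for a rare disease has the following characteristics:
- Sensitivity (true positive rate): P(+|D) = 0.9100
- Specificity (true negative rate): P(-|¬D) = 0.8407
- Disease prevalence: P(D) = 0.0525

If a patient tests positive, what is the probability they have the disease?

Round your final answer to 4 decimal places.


Let D = has disease, + = positive test

Given:
- P(D) = 0.0525 (prevalence)
- P(+|D) = 0.9100 (sensitivity)
- P(-|¬D) = 0.8407 (specificity)
- P(+|¬D) = 0.1593 (false positive rate = 1 - specificity)

Step 1: Find P(+)
P(+) = P(+|D)P(D) + P(+|¬D)P(¬D)
     = 0.9100 × 0.0525 + 0.1593 × 0.9475
     = 0.04777500 + 0.15093675
     = 0.19871175

Step 2: Apply Bayes' theorem for P(D|+)
P(D|+) = P(+|D)P(D) / P(+)
       = 0.04777500 / 0.19871175
       = 0.2404


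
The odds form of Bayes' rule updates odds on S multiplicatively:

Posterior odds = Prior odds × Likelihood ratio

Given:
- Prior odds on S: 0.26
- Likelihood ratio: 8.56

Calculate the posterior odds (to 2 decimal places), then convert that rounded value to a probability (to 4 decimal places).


Step 1: Calculate posterior odds
Posterior odds = Prior odds × LR
               = 0.26 × 8.56
               = 2.23

Step 2: Convert to probability
P(S|E) = Posterior odds / (1 + Posterior odds)
       = 2.23 / (1 + 2.23)
       = 2.23 / 3.23
       = 0.6904

The evidence increased P(S) from 0.2063 to 0.6904.


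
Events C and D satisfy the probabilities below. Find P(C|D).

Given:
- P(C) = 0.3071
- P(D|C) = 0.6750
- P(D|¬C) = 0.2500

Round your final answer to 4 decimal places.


Bayes' theorem: P(C|D) = P(D|C) × P(C) / P(D)

Step 1: Calculate P(D) using law of total probability
P(D) = P(D|C)P(C) + P(D|¬C)P(¬C)
     = 0.6750 × 0.3071 + 0.2500 × 0.6929
     = 0.20729250 + 0.17322500
     = 0.38051750

Step 2: Apply Bayes' theorem
P(C|D) = P(D|C) × P(C) / P(D)
       = 0.20729250 / 0.38051750
       = 0.5448


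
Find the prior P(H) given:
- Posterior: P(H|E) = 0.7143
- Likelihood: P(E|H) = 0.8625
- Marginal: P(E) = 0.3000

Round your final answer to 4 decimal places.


From Bayes' theorem: P(H|E) = P(E|H) × P(H) / P(E)

Rearranging for P(H):
P(H) = P(H|E) × P(E) / P(E|H)
     = 0.7143 × 0.3000 / 0.8625
     = 0.21429000 / 0.8625
     = 0.2485


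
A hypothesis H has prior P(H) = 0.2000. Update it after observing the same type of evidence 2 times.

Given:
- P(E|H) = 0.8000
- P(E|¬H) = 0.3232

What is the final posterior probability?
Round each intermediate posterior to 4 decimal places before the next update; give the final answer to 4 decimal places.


Sequential Bayesian updating:

Initial prior: P(H) = 0.2000

Update 1:
  P(E) = 0.8000 × 0.2000 + 0.3232 × 0.8000 = 0.16000000 + 0.25856000 = 0.41856000
  P(H|E) = 0.16000000 / 0.41856000 = 0.3823

Update 2:
  P(E) = 0.8000 × 0.3823 + 0.3232 × 0.6177 = 0.30584000 + 0.19964064 = 0.50548064
  P(H|E) = 0.30584000 / 0.50548064 = 0.6050

Final posterior: 0.6050


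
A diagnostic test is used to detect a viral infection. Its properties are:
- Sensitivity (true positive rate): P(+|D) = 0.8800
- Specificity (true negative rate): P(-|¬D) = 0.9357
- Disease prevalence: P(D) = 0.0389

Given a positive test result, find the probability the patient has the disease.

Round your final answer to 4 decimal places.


Let D = has disease, + = positive test

Given:
- P(D) = 0.0389 (prevalence)
- P(+|D) = 0.8800 (sensitivity)
- P(-|¬D) = 0.9357 (specificity)
- P(+|¬D) = 0.0643 (false positive rate = 1 - specificity)

Step 1: Find P(+)
P(+) = P(+|D)P(D) + P(+|¬D)P(¬D)
     = 0.8800 × 0.0389 + 0.0643 × 0.9611
     = 0.03423200 + 0.06179873
     = 0.09603073

Step 2: Apply Bayes' theorem for P(D|+)
P(D|+) = P(+|D)P(D) / P(+)
       = 0.03423200 / 0.09603073
       = 0.3565


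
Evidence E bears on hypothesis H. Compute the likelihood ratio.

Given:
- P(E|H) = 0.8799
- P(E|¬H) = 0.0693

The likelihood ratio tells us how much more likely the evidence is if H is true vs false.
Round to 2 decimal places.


Likelihood Ratio (LR) = P(E|H) / P(E|¬H)

LR = 0.8799 / 0.0693
   = 12.70

The evidence is 12.70 times more likely if H is true than if H is false.
Since LR > 1, the evidence supports H over ¬H.


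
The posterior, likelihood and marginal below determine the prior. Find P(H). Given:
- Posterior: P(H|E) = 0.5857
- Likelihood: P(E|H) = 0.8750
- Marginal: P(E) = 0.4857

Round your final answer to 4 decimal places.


From Bayes' theorem: P(H|E) = P(E|H) × P(H) / P(E)

Rearranging for P(H):
P(H) = P(H|E) × P(E) / P(E|H)
     = 0.5857 × 0.4857 / 0.8750
     = 0.28447449 / 0.8750
     = 0.3251


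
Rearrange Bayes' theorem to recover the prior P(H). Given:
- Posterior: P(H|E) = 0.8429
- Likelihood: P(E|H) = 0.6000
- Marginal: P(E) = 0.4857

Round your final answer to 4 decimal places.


From Bayes' theorem: P(H|E) = P(E|H) × P(H) / P(E)

Rearranging for P(H):
P(H) = P(H|E) × P(E) / P(E|H)
     = 0.8429 × 0.4857 / 0.6000
     = 0.40939653 / 0.6000
     = 0.6823


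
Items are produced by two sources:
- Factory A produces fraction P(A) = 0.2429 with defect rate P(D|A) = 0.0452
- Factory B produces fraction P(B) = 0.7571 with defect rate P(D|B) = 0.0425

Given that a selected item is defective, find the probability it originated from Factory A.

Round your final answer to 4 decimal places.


Let A = from Factory A, D = defective

Given:
- P(A) = 0.2429, P(B) = 0.7571
- P(D|A) = 0.0452, P(D|B) = 0.0425

Step 1: Find P(D)
P(D) = P(D|A)P(A) + P(D|B)P(B)
     = 0.0452 × 0.2429 + 0.0425 × 0.7571
     = 0.01097908 + 0.03217675
     = 0.04315583

Step 2: Apply Bayes' theorem
P(A|D) = P(D|A)P(A) / P(D)
       = 0.01097908 / 0.04315583
       = 0.2544


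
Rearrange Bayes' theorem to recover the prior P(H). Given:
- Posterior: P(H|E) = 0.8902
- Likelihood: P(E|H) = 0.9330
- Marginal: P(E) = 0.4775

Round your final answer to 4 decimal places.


From Bayes' theorem: P(H|E) = P(E|H) × P(H) / P(E)

Rearranging for P(H):
P(H) = P(H|E) × P(E) / P(E|H)
     = 0.8902 × 0.4775 / 0.9330
     = 0.42507050 / 0.9330
     = 0.4556


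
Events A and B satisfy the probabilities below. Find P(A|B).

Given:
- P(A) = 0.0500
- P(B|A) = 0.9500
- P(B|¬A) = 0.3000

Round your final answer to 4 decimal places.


Bayes' theorem: P(A|B) = P(B|A) × P(A) / P(B)

Step 1: Calculate P(B) using law of total probability
P(B) = P(B|A)P(A) + P(B|¬A)P(¬A)
     = 0.9500 × 0.0500 + 0.3000 × 0.9500
     = 0.04750000 + 0.28500000
     = 0.33250000

Step 2: Apply Bayes' theorem
P(A|B) = P(B|A) × P(A) / P(B)
       = 0.04750000 / 0.33250000
       = 0.1429


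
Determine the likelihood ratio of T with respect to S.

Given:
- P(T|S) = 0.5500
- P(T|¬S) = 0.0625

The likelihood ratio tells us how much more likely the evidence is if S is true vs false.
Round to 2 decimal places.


Likelihood Ratio (LR) = P(T|S) / P(T|¬S)

LR = 0.5500 / 0.0625
   = 8.80

The evidence is 8.80 times more likely if S is true than if S is false.
LR > 1, so observing T raises the odds in favor of S.


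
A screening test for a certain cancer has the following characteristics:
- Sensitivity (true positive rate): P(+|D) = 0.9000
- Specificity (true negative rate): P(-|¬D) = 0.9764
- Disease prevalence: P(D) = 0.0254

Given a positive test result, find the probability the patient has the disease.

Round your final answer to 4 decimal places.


Let D = has disease, + = positive test

Given:
- P(D) = 0.0254 (prevalence)
- P(+|D) = 0.9000 (sensitivity)
- P(-|¬D) = 0.9764 (specificity)
- P(+|¬D) = 0.0236 (false positive rate = 1 - specificity)

Step 1: Find P(+)
P(+) = P(+|D)P(D) + P(+|¬D)P(¬D)
     = 0.9000 × 0.0254 + 0.0236 × 0.9746
     = 0.02286000 + 0.02300056
     = 0.04586056

Step 2: Apply Bayes' theorem for P(D|+)
P(D|+) = P(+|D)P(D) / P(+)
       = 0.02286000 / 0.04586056
       = 0.4985


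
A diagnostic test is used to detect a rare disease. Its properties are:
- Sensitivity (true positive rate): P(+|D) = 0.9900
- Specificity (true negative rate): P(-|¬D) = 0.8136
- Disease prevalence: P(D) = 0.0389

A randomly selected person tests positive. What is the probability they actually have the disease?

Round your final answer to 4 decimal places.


Let D = has disease, + = positive test

Given:
- P(D) = 0.0389 (prevalence)
- P(+|D) = 0.9900 (sensitivity)
- P(-|¬D) = 0.8136 (specificity)
- P(+|¬D) = 0.1864 (false positive rate = 1 - specificity)

Step 1: Find P(+)
P(+) = P(+|D)P(D) + P(+|¬D)P(¬D)
     = 0.9900 × 0.0389 + 0.1864 × 0.9611
     = 0.03851100 + 0.17914904
     = 0.21766004

Step 2: Apply Bayes' theorem for P(D|+)
P(D|+) = P(+|D)P(D) / P(+)
       = 0.03851100 / 0.21766004
       = 0.1769


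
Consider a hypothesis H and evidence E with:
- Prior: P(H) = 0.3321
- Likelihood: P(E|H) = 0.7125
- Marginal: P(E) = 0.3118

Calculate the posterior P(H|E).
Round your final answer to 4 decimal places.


Using Bayes' theorem:

P(H|E) = P(E|H) × P(H) / P(E)
       = 0.7125 × 0.3321 / 0.3118
       = 0.23662125 / 0.3118
       = 0.7589

The evidence strengthens our belief in H.
Prior: 0.3321 → Posterior: 0.7589


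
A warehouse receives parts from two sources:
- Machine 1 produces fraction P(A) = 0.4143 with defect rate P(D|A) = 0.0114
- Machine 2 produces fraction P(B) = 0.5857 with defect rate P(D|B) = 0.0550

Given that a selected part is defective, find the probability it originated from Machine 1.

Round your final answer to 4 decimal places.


Let A = from Machine 1, D = defective

Given:
- P(A) = 0.4143, P(B) = 0.5857
- P(D|A) = 0.0114, P(D|B) = 0.0550

Step 1: Find P(D)
P(D) = P(D|A)P(A) + P(D|B)P(B)
     = 0.0114 × 0.4143 + 0.0550 × 0.5857
     = 0.00472302 + 0.03221350
     = 0.03693652

Step 2: Apply Bayes' theorem
P(A|D) = P(D|A)P(A) / P(D)
       = 0.00472302 / 0.03693652
       = 0.1279


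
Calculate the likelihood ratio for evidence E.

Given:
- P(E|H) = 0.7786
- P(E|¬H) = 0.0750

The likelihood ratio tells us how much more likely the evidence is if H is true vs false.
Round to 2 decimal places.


Likelihood Ratio (LR) = P(E|H) / P(E|¬H)

LR = 0.7786 / 0.0750
   = 10.38

The evidence is 10.38 times more likely if H is true than if H is false.
LR > 1, so observing E raises the odds in favor of H.


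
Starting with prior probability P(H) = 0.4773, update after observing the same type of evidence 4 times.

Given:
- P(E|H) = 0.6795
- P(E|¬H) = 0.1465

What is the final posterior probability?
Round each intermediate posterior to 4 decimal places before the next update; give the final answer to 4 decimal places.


Sequential Bayesian updating:

Initial prior: P(H) = 0.4773

Update 1:
  P(E) = 0.6795 × 0.4773 + 0.1465 × 0.5227 = 0.32432535 + 0.07657555 = 0.40090090
  P(H|E) = 0.32432535 / 0.40090090 = 0.8090

Update 2:
  P(E) = 0.6795 × 0.8090 + 0.1465 × 0.1910 = 0.54971550 + 0.02798150 = 0.57769700
  P(H|E) = 0.54971550 / 0.57769700 = 0.9516

Update 3:
  P(E) = 0.6795 × 0.9516 + 0.1465 × 0.0484 = 0.64661220 + 0.00709060 = 0.65370280
  P(H|E) = 0.64661220 / 0.65370280 = 0.9892

Update 4:
  P(E) = 0.6795 × 0.9892 + 0.1465 × 0.0108 = 0.67216140 + 0.00158220 = 0.67374360
  P(H|E) = 0.67216140 / 0.67374360 = 0.9977

Final posterior: 0.9977


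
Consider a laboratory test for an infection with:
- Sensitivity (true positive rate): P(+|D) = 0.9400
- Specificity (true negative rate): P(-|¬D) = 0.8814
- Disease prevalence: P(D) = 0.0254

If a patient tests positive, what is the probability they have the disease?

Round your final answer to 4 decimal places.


Let D = has disease, + = positive test

Given:
- P(D) = 0.0254 (prevalence)
- P(+|D) = 0.9400 (sensitivity)
- P(-|¬D) = 0.8814 (specificity)
- P(+|¬D) = 0.1186 (false positive rate = 1 - specificity)

Step 1: Find P(+)
P(+) = P(+|D)P(D) + P(+|¬D)P(¬D)
     = 0.9400 × 0.0254 + 0.1186 × 0.9746
     = 0.02387600 + 0.11558756
     = 0.13946356

Step 2: Apply Bayes' theorem for P(D|+)
P(D|+) = P(+|D)P(D) / P(+)
       = 0.02387600 / 0.13946356
       = 0.1712


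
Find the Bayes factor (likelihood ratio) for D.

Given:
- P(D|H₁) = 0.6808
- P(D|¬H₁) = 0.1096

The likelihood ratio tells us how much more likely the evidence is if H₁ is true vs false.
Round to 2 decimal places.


Likelihood Ratio (LR) = P(D|H₁) / P(D|¬H₁)

LR = 0.6808 / 0.1096
   = 6.21

The evidence is 6.21 times more likely if H₁ is true than if H₁ is false.
Because LR exceeds 1, D is evidence for H₁.


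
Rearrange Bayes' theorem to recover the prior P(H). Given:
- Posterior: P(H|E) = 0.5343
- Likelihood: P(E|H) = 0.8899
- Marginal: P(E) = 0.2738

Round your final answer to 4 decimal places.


From Bayes' theorem: P(H|E) = P(E|H) × P(H) / P(E)

Rearranging for P(H):
P(H) = P(H|E) × P(E) / P(E|H)
     = 0.5343 × 0.2738 / 0.8899
     = 0.14629134 / 0.8899
     = 0.1644


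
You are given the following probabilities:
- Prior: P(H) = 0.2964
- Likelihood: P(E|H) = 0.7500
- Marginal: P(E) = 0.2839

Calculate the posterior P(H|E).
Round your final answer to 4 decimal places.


Using Bayes' theorem:

P(H|E) = P(E|H) × P(H) / P(E)
       = 0.7500 × 0.2964 / 0.2839
       = 0.22230000 / 0.2839
       = 0.7830

The evidence strengthens our belief in H.
Prior: 0.2964 → Posterior: 0.7830


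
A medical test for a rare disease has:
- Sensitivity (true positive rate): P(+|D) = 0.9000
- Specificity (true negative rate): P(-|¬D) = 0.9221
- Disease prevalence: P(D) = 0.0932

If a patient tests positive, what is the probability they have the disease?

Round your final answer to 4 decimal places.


Let D = has disease, + = positive test

Given:
- P(D) = 0.0932 (prevalence)
- P(+|D) = 0.9000 (sensitivity)
- P(-|¬D) = 0.9221 (specificity)
- P(+|¬D) = 0.0779 (false positive rate = 1 - specificity)

Step 1: Find P(+)
P(+) = P(+|D)P(D) + P(+|¬D)P(¬D)
     = 0.9000 × 0.0932 + 0.0779 × 0.9068
     = 0.08388000 + 0.07063972
     = 0.15451972

Step 2: Apply Bayes' theorem for P(D|+)
P(D|+) = P(+|D)P(D) / P(+)
       = 0.08388000 / 0.15451972
       = 0.5428


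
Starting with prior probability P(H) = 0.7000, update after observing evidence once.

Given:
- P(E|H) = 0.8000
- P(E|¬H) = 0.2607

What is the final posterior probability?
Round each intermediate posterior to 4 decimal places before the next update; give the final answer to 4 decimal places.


Sequential Bayesian updating:

Initial prior: P(H) = 0.7000

Update 1:
  P(E) = 0.8000 × 0.7000 + 0.2607 × 0.3000 = 0.56000000 + 0.07821000 = 0.63821000
  P(H|E) = 0.56000000 / 0.63821000 = 0.8775

Final posterior: 0.8775


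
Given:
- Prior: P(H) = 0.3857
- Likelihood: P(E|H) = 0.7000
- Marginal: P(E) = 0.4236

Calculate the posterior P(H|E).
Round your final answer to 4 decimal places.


Using Bayes' theorem:

P(H|E) = P(E|H) × P(H) / P(E)
       = 0.7000 × 0.3857 / 0.4236
       = 0.26999000 / 0.4236
       = 0.6374

The evidence strengthens our belief in H.
Prior: 0.3857 → Posterior: 0.6374


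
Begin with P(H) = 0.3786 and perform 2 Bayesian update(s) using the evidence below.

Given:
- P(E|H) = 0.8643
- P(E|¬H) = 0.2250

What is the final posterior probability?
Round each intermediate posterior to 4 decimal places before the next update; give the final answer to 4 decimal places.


Sequential Bayesian updating:

Initial prior: P(H) = 0.3786

Update 1:
  P(E) = 0.8643 × 0.3786 + 0.2250 × 0.6214 = 0.32722398 + 0.13981500 = 0.46703898
  P(H|E) = 0.32722398 / 0.46703898 = 0.7006

Update 2:
  P(E) = 0.8643 × 0.7006 + 0.2250 × 0.2994 = 0.60552858 + 0.06736500 = 0.67289358
  P(H|E) = 0.60552858 / 0.67289358 = 0.8999

Final posterior: 0.8999


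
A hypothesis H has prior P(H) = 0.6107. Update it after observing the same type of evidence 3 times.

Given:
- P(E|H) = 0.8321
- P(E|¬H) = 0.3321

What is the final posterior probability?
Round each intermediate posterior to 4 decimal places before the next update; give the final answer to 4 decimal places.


Sequential Bayesian updating:

Initial prior: P(H) = 0.6107

Update 1:
  P(E) = 0.8321 × 0.6107 + 0.3321 × 0.3893 = 0.50816347 + 0.12928653 = 0.63745000
  P(H|E) = 0.50816347 / 0.63745000 = 0.7972

Update 2:
  P(E) = 0.8321 × 0.7972 + 0.3321 × 0.2028 = 0.66335012 + 0.06734988 = 0.73070000
  P(H|E) = 0.66335012 / 0.73070000 = 0.9078

Update 3:
  P(E) = 0.8321 × 0.9078 + 0.3321 × 0.0922 = 0.75538038 + 0.03061962 = 0.78600000
  P(H|E) = 0.75538038 / 0.78600000 = 0.9610

Final posterior: 0.9610


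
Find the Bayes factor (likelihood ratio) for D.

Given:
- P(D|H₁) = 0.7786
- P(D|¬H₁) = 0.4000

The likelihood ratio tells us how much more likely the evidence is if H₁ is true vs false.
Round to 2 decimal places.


Likelihood Ratio (LR) = P(D|H₁) / P(D|¬H₁)

LR = 0.7786 / 0.4000
   = 1.95

The evidence is 1.95 times more likely if H₁ is true than if H₁ is false.
Since LR > 1, the evidence supports H₁ over ¬H₁.


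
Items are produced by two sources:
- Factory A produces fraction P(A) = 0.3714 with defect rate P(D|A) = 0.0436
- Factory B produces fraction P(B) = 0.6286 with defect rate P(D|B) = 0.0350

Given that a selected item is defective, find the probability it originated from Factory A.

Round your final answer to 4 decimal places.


Let A = from Factory A, D = defective

Given:
- P(A) = 0.3714, P(B) = 0.6286
- P(D|A) = 0.0436, P(D|B) = 0.0350

Step 1: Find P(D)
P(D) = P(D|A)P(A) + P(D|B)P(B)
     = 0.0436 × 0.3714 + 0.0350 × 0.6286
     = 0.01619304 + 0.02200100
     = 0.03819404

Step 2: Apply Bayes' theorem
P(A|D) = P(D|A)P(A) / P(D)
       = 0.01619304 / 0.03819404
       = 0.4240


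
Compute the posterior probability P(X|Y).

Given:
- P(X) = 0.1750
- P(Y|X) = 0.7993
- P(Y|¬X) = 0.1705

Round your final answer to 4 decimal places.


Bayes' theorem: P(X|Y) = P(Y|X) × P(X) / P(Y)

Step 1: Calculate P(Y) using law of total probability
P(Y) = P(Y|X)P(X) + P(Y|¬X)P(¬X)
     = 0.7993 × 0.1750 + 0.1705 × 0.8250
     = 0.13987750 + 0.14066250
     = 0.28054000

Step 2: Apply Bayes' theorem
P(X|Y) = P(Y|X) × P(X) / P(Y)
       = 0.13987750 / 0.28054000
       = 0.4986


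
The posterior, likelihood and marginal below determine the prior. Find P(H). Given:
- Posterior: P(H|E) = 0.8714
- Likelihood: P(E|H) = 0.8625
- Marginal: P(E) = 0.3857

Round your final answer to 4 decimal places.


From Bayes' theorem: P(H|E) = P(E|H) × P(H) / P(E)

Rearranging for P(H):
P(H) = P(H|E) × P(E) / P(E|H)
     = 0.8714 × 0.3857 / 0.8625
     = 0.33609898 / 0.8625
     = 0.3897


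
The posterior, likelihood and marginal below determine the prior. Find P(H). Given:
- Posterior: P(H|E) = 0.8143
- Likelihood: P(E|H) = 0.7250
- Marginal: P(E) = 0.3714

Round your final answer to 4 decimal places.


From Bayes' theorem: P(H|E) = P(E|H) × P(H) / P(E)

Rearranging for P(H):
P(H) = P(H|E) × P(E) / P(E|H)
     = 0.8143 × 0.3714 / 0.7250
     = 0.30243102 / 0.7250
     = 0.4171


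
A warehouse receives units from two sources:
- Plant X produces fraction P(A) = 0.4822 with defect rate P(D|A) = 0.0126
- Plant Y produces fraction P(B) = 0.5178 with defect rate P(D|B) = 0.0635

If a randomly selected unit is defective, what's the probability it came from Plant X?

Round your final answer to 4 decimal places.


Let A = from Plant X, D = defective

Given:
- P(A) = 0.4822, P(B) = 0.5178
- P(D|A) = 0.0126, P(D|B) = 0.0635

Step 1: Find P(D)
P(D) = P(D|A)P(A) + P(D|B)P(B)
     = 0.0126 × 0.4822 + 0.0635 × 0.5178
     = 0.00607572 + 0.03288030
     = 0.03895602

Step 2: Apply Bayes' theorem
P(A|D) = P(D|A)P(A) / P(D)
       = 0.00607572 / 0.03895602
       = 0.1560


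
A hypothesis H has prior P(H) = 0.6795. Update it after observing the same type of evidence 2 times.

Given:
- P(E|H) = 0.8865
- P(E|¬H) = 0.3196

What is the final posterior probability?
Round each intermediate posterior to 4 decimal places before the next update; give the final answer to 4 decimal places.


Sequential Bayesian updating:

Initial prior: P(H) = 0.6795

Update 1:
  P(E) = 0.8865 × 0.6795 + 0.3196 × 0.3205 = 0.60237675 + 0.10243180 = 0.70480855
  P(H|E) = 0.60237675 / 0.70480855 = 0.8547

Update 2:
  P(E) = 0.8865 × 0.8547 + 0.3196 × 0.1453 = 0.75769155 + 0.04643788 = 0.80412943
  P(H|E) = 0.75769155 / 0.80412943 = 0.9423

Final posterior: 0.9423


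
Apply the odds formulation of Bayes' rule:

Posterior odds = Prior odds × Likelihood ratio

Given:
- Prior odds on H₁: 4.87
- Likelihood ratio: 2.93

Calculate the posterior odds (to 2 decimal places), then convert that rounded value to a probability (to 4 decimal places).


Step 1: Calculate posterior odds
Posterior odds = Prior odds × LR
               = 4.87 × 2.93
               = 14.27

Step 2: Convert to probability
P(H₁|E) = Posterior odds / (1 + Posterior odds)
       = 14.27 / (1 + 14.27)
       = 14.27 / 15.27
       = 0.9345

The evidence increased P(H₁) from 0.8296 to 0.9345.


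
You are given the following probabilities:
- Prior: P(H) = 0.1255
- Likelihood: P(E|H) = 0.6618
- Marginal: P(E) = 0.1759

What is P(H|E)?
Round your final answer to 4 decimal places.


Using Bayes' theorem:

P(H|E) = P(E|H) × P(H) / P(E)
       = 0.6618 × 0.1255 / 0.1759
       = 0.08305590 / 0.1759
       = 0.4722

The evidence strengthens our belief in H.
Prior: 0.1255 → Posterior: 0.4722


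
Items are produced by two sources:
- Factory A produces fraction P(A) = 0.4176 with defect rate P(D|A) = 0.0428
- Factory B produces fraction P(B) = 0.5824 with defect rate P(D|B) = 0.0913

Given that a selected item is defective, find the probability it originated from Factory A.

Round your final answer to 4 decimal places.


Let A = from Factory A, D = defective

Given:
- P(A) = 0.4176, P(B) = 0.5824
- P(D|A) = 0.0428, P(D|B) = 0.0913

Step 1: Find P(D)
P(D) = P(D|A)P(A) + P(D|B)P(B)
     = 0.0428 × 0.4176 + 0.0913 × 0.5824
     = 0.01787328 + 0.05317312
     = 0.07104640

Step 2: Apply Bayes' theorem
P(A|D) = P(D|A)P(A) / P(D)
       = 0.01787328 / 0.07104640
       = 0.2516


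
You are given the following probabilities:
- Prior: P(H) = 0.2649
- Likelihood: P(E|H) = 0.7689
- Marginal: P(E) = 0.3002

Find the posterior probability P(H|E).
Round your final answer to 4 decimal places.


Using Bayes' theorem:

P(H|E) = P(E|H) × P(H) / P(E)
       = 0.7689 × 0.2649 / 0.3002
       = 0.20368161 / 0.3002
       = 0.6785

The evidence strengthens our belief in H.
Prior: 0.2649 → Posterior: 0.6785


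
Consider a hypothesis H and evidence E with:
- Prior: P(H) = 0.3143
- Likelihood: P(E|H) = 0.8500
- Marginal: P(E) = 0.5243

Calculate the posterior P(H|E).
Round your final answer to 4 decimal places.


Using Bayes' theorem:

P(H|E) = P(E|H) × P(H) / P(E)
       = 0.8500 × 0.3143 / 0.5243
       = 0.26715500 / 0.5243
       = 0.5095

The evidence strengthens our belief in H.
Prior: 0.3143 → Posterior: 0.5095


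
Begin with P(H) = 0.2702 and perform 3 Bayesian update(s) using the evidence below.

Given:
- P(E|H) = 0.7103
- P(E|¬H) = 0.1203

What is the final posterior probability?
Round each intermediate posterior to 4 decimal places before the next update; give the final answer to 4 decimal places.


Sequential Bayesian updating:

Initial prior: P(H) = 0.2702

Update 1:
  P(E) = 0.7103 × 0.2702 + 0.1203 × 0.7298 = 0.19192306 + 0.08779494 = 0.27971800
  P(H|E) = 0.19192306 / 0.27971800 = 0.6861

Update 2:
  P(E) = 0.7103 × 0.6861 + 0.1203 × 0.3139 = 0.48733683 + 0.03776217 = 0.52509900
  P(H|E) = 0.48733683 / 0.52509900 = 0.9281

Update 3:
  P(E) = 0.7103 × 0.9281 + 0.1203 × 0.0719 = 0.65922943 + 0.00864957 = 0.66787900
  P(H|E) = 0.65922943 / 0.66787900 = 0.9870

Final posterior: 0.9870


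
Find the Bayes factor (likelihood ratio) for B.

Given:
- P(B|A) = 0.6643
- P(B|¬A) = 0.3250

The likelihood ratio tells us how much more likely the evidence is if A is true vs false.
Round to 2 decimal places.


Likelihood Ratio (LR) = P(B|A) / P(B|¬A)

LR = 0.6643 / 0.3250
   = 2.04

The evidence is 2.04 times more likely if A is true than if A is false.
LR > 1, so observing B raises the odds in favor of A.


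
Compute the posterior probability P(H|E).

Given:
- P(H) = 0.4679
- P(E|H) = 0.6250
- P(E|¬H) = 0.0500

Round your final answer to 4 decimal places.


Bayes' theorem: P(H|E) = P(E|H) × P(H) / P(E)

Step 1: Calculate P(E) using law of total probability
P(E) = P(E|H)P(H) + P(E|¬H)P(¬H)
     = 0.6250 × 0.4679 + 0.0500 × 0.5321
     = 0.29243750 + 0.02660500
     = 0.31904250

Step 2: Apply Bayes' theorem
P(H|E) = P(E|H) × P(H) / P(E)
       = 0.29243750 / 0.31904250
       = 0.9166


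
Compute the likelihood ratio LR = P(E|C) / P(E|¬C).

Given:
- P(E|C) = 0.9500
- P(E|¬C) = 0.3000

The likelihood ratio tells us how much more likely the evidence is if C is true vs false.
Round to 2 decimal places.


Likelihood Ratio (LR) = P(E|C) / P(E|¬C)

LR = 0.9500 / 0.3000
   = 3.17

The evidence is 3.17 times more likely if C is true than if C is false.
Because LR exceeds 1, E is evidence for C.


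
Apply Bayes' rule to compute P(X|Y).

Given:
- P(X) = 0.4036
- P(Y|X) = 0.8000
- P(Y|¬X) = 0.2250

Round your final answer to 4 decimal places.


Bayes' theorem: P(X|Y) = P(Y|X) × P(X) / P(Y)

Step 1: Calculate P(Y) using law of total probability
P(Y) = P(Y|X)P(X) + P(Y|¬X)P(¬X)
     = 0.8000 × 0.4036 + 0.2250 × 0.5964
     = 0.32288000 + 0.13419000
     = 0.45707000

Step 2: Apply Bayes' theorem
P(X|Y) = P(Y|X) × P(X) / P(Y)
       = 0.32288000 / 0.45707000
       = 0.7064


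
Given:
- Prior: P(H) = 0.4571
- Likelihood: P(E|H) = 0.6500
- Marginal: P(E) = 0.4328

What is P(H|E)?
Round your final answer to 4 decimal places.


Using Bayes' theorem:

P(H|E) = P(E|H) × P(H) / P(E)
       = 0.6500 × 0.4571 / 0.4328
       = 0.29711500 / 0.4328
       = 0.6865

The evidence strengthens our belief in H.
Prior: 0.4571 → Posterior: 0.6865


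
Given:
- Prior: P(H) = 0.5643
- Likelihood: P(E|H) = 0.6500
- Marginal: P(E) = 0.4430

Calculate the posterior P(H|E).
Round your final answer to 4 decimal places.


Using Bayes' theorem:

P(H|E) = P(E|H) × P(H) / P(E)
       = 0.6500 × 0.5643 / 0.4430
       = 0.36679500 / 0.4430
       = 0.8280

The evidence strengthens our belief in H.
Prior: 0.5643 → Posterior: 0.8280


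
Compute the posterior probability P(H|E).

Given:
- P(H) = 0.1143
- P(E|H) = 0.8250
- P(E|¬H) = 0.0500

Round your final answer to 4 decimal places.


Bayes' theorem: P(H|E) = P(E|H) × P(H) / P(E)

Step 1: Calculate P(E) using law of total probability
P(E) = P(E|H)P(H) + P(E|¬H)P(¬H)
     = 0.8250 × 0.1143 + 0.0500 × 0.8857
     = 0.09429750 + 0.04428500
     = 0.13858250

Step 2: Apply Bayes' theorem
P(H|E) = P(E|H) × P(H) / P(E)
       = 0.09429750 / 0.13858250
       = 0.6804


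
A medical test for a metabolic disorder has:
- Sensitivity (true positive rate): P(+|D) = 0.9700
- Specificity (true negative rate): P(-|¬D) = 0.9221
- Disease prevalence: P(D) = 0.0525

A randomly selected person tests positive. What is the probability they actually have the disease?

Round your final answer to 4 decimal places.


Let D = has disease, + = positive test

Given:
- P(D) = 0.0525 (prevalence)
- P(+|D) = 0.9700 (sensitivity)
- P(-|¬D) = 0.9221 (specificity)
- P(+|¬D) = 0.0779 (false positive rate = 1 - specificity)

Step 1: Find P(+)
P(+) = P(+|D)P(D) + P(+|¬D)P(¬D)
     = 0.9700 × 0.0525 + 0.0779 × 0.9475
     = 0.05092500 + 0.07381025
     = 0.12473525

Step 2: Apply Bayes' theorem for P(D|+)
P(D|+) = P(+|D)P(D) / P(+)
       = 0.05092500 / 0.12473525
       = 0.4083


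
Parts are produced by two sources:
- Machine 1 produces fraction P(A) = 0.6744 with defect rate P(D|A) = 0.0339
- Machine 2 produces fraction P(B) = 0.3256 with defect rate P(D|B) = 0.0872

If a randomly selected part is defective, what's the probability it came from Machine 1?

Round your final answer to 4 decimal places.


Let A = from Machine 1, D = defective

Given:
- P(A) = 0.6744, P(B) = 0.3256
- P(D|A) = 0.0339, P(D|B) = 0.0872

Step 1: Find P(D)
P(D) = P(D|A)P(A) + P(D|B)P(B)
     = 0.0339 × 0.6744 + 0.0872 × 0.3256
     = 0.02286216 + 0.02839232
     = 0.05125448

Step 2: Apply Bayes' theorem
P(A|D) = P(D|A)P(A) / P(D)
       = 0.02286216 / 0.05125448
       = 0.4461
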